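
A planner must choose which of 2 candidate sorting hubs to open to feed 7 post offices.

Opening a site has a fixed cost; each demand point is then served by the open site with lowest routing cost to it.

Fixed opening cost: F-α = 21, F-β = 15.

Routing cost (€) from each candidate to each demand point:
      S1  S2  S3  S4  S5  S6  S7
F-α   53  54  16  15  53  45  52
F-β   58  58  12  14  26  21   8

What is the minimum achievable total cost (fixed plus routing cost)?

212

Open {F-β}: assign each demand point to its cheapest open site.
  S1→F-β 58, S2→F-β 58, S3→F-β 12, S4→F-β 14, S5→F-β 26, S6→F-β 21, S7→F-β 8
  routing cost 197, fixed 15 → total 212.
Compare {F-α, F-β}: routing cost 188 + fixed 36 = 224.
Compare {F-α}: routing cost 288 + fixed 21 = 309.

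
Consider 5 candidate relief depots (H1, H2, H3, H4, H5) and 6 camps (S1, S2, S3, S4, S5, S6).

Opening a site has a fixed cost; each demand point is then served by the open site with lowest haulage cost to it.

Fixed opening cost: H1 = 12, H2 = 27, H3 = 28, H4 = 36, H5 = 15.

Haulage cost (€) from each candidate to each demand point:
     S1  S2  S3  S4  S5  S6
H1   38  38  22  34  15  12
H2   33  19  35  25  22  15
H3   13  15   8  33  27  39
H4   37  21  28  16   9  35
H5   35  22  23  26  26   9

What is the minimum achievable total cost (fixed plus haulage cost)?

Open {H1, H3}: assign each demand point to its cheapest open site.
  S1→H3 13, S2→H3 15, S3→H3 8, S4→H3 33, S5→H1 15, S6→H1 12
  haulage cost 96, fixed 40 → total 136.
Compare {H3, H5}: haulage cost 97 + fixed 43 = 140.
Compare {H1, H3, H5}: haulage cost 86 + fixed 55 = 141.
Compare {H1, H3, H4}: haulage cost 73 + fixed 76 = 149.
All other subsets cost ≥ 140. Minimum total cost: 136.

136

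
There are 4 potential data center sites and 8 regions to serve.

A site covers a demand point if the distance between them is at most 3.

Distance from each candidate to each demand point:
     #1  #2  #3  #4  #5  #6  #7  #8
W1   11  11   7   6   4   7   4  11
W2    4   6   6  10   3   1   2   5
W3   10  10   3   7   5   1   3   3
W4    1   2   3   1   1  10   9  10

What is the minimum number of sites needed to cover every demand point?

Coverage sets (demand points within 3 of each site):
  W1: {}
  W2: {#5, #6, #7}
  W3: {#3, #6, #7, #8}
  W4: {#1, #2, #3, #4, #5}
No single site covers all 8 demand points.
But {W3, W4} covers everything, so the minimum is 2.

2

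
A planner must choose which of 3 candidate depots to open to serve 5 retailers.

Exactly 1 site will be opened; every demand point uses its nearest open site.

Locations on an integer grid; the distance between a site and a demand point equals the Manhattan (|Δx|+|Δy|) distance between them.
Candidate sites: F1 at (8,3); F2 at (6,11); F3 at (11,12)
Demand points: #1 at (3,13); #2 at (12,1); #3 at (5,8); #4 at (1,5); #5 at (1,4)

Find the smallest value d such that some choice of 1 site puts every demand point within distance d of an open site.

Open {F1}.
  Farthest demand point is #1 at distance 15 (to F1); all others are ≤ 15.
With {F2} the worst case is 16.
With {F3} the worst case is 18.
No size-1 selection achieves below 15.

15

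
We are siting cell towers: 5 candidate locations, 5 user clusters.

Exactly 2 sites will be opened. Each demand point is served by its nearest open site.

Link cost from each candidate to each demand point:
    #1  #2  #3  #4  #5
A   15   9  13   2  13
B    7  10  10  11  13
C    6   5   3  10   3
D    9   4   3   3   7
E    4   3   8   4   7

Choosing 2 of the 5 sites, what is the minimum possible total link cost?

17

Open {C, E}.
  #1→E 4, #2→E 3, #3→C 3, #4→E 4, #5→C 3  ⇒ total 17.
Compare {A, C}: total 19.
Compare {C, D}: total 19.
No size-2 selection does better; minimum is 17.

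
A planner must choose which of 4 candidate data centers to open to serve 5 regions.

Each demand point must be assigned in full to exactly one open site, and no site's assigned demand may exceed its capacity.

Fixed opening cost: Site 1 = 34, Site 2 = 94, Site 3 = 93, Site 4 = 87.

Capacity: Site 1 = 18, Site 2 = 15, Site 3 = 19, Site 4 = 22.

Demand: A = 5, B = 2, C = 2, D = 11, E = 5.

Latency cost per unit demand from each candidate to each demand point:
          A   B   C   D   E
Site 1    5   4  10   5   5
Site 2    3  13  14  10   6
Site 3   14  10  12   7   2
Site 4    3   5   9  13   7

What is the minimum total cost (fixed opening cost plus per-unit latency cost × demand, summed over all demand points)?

Open {Site 1, Site 4}; cheapest assignment that respects the capacities:
  Site 1 (cap 18, load 18): B, D, E — cost 2×4 + 11×5 + 5×5 = 88
  Site 4 (cap 22, load 7): A, C — cost 5×3 + 2×9 = 33
  Shipping 121, fixed 121 → total 242.
  Any other capacity-feasible assignment to {Site 1, Site 4} ships for at least 121.
Compare {Site 1, Site 3}: its best feasible assignment gives total 249.
Compare {Site 1, Site 2}: its best feasible assignment gives total 256.
Every other set of open sites that can feasibly serve all demand totals ≥ 249 even under its best assignment. Minimum: 242.

242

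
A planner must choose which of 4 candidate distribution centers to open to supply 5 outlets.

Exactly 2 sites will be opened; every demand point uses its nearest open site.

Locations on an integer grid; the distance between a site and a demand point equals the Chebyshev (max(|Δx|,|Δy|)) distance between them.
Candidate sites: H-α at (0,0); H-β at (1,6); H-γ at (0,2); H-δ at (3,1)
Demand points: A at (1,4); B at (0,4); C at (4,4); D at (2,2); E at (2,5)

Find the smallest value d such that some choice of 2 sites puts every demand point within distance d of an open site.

Open {H-α, H-β}.
  Farthest demand point is C at distance 3 (to H-β); all others are ≤ 3.
With {H-β, H-γ} the worst case is 3.
With {H-β, H-δ} the worst case is 3.
No size-2 selection achieves below 3.

3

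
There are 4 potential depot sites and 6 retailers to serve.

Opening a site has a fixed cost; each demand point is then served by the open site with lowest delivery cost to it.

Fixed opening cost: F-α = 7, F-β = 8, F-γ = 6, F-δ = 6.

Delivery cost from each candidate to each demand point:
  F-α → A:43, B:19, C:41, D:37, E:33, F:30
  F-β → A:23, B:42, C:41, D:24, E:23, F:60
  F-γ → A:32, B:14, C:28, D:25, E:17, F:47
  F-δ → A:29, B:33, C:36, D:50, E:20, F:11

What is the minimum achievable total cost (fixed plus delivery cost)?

Open {F-γ, F-δ}: assign each demand point to its cheapest open site.
  A→F-δ 29, B→F-γ 14, C→F-γ 28, D→F-γ 25, E→F-γ 17, F→F-δ 11
  delivery cost 124, fixed 12 → total 136.
Compare {F-β, F-γ, F-δ}: delivery cost 117 + fixed 20 = 137.
Compare {F-α, F-γ, F-δ}: delivery cost 124 + fixed 19 = 143.
Compare {F-α, F-β, F-γ, F-δ}: delivery cost 117 + fixed 27 = 144.
All other subsets cost ≥ 137. Minimum total cost: 136.

136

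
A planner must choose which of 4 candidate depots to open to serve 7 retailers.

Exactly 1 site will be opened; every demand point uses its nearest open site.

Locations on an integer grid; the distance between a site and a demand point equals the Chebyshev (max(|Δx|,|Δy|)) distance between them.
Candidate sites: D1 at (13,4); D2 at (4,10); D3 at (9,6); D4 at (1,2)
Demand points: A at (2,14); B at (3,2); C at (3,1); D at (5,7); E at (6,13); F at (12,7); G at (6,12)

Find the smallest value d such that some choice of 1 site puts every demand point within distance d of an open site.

8

Open {D3}.
  Farthest demand point is A at distance 8 (to D3); all others are ≤ 8.
With {D2} the worst case is 9.
With {D1} the worst case is 11.
No size-1 selection achieves below 8.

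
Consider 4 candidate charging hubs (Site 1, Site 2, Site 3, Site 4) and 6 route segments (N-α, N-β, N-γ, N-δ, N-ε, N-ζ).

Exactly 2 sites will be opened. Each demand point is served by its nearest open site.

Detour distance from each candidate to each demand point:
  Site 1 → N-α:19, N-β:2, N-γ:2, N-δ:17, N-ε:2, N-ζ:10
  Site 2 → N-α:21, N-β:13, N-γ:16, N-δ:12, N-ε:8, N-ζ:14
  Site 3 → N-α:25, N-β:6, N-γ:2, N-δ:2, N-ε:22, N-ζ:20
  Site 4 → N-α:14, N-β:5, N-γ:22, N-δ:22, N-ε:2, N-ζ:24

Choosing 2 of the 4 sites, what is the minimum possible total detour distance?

Open {Site 1, Site 3}.
  N-α→Site 1 19, N-β→Site 1 2, N-γ→Site 1 2, N-δ→Site 3 2, N-ε→Site 1 2, N-ζ→Site 1 10  ⇒ total 37.
Compare {Site 3, Site 4}: total 45.
Compare {Site 1, Site 2}: total 47.
No size-2 selection does better; minimum is 37.

37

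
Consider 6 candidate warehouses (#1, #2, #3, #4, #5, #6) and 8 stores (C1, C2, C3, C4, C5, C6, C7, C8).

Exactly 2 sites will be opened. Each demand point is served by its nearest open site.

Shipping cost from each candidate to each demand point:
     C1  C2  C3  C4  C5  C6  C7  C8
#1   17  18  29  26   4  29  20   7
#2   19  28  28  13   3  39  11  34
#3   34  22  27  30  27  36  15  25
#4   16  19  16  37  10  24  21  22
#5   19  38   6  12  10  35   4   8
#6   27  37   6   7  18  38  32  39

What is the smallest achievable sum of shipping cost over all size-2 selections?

97

Open {#1, #5}.
  C1→#1 17, C2→#1 18, C3→#5 6, C4→#5 12, C5→#1 4, C6→#1 29, C7→#5 4, C8→#1 7  ⇒ total 97.
Compare {#4, #5}: total 99.
Compare {#1, #6}: total 108.
No size-2 selection does better; minimum is 97.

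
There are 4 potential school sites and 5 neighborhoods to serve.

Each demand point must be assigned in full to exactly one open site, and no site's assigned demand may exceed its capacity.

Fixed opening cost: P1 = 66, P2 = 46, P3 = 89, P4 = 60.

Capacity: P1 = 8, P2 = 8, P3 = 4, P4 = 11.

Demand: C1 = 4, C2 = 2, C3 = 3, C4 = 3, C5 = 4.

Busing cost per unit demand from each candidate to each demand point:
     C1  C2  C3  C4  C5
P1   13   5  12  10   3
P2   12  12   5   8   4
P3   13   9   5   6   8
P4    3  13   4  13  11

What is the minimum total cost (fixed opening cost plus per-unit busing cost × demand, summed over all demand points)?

196

Open {P2, P4}; cheapest assignment that respects the capacities:
  P2 (cap 8, load 7): C4, C5 — cost 3×8 + 4×4 = 40
  P4 (cap 11, load 9): C1, C2, C3 — cost 4×3 + 2×13 + 3×4 = 50
  Shipping 90, fixed 106 → total 196.
  Any other capacity-feasible assignment to {P2, P4} ships for at least 90.
Compare {P1, P4}: its best feasible assignment gives total 211.
Compare {P1, P2}: its best feasible assignment gives total 239.
Every other set of open sites that can feasibly serve all demand totals ≥ 211 even under its best assignment. Minimum: 196.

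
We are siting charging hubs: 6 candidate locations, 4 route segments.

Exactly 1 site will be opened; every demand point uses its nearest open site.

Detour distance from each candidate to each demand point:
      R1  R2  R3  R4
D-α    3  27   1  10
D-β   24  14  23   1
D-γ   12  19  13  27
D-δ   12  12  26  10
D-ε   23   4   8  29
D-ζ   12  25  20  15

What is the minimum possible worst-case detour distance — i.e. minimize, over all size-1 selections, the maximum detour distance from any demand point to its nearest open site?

Open {D-β}.
  Farthest demand point is R1 at detour distance 24 (to D-β); all others are ≤ 24.
With {D-ζ} the worst case is 25.
With {D-δ} the worst case is 26.
No size-1 selection achieves below 24.

24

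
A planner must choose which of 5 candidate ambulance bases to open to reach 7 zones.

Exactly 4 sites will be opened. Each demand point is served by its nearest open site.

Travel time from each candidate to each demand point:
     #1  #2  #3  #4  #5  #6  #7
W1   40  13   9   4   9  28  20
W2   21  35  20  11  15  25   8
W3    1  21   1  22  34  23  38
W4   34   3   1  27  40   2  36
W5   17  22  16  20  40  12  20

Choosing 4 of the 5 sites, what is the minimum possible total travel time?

28

Open {W1, W2, W3, W4}.
  #1→W3 1, #2→W4 3, #3→W3 1, #4→W1 4, #5→W1 9, #6→W4 2, #7→W2 8  ⇒ total 28.
Compare {W1, W3, W4, W5}: total 40.
Compare {W2, W3, W4, W5}: total 41.
No size-4 selection does better; minimum is 28.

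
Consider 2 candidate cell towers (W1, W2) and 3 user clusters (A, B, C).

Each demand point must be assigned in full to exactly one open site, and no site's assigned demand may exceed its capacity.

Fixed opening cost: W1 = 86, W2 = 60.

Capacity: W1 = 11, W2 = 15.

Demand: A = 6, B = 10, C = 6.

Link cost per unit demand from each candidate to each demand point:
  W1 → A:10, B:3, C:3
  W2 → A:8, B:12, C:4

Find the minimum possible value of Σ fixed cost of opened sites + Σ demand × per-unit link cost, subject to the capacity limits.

Open {W1, W2}; cheapest assignment that respects the capacities:
  W1 (cap 11, load 10): B — cost 10×3 = 30
  W2 (cap 15, load 12): A, C — cost 6×8 + 6×4 = 72
  Shipping 102, fixed 146 → total 248.
  Any other capacity-feasible assignment to {W1, W2} ships for at least 102.
Total demand is 22 and no other set of sites has combined capacity ≥ 22, so {W1, W2} is the only feasible choice of open sites. Minimum: 248.

248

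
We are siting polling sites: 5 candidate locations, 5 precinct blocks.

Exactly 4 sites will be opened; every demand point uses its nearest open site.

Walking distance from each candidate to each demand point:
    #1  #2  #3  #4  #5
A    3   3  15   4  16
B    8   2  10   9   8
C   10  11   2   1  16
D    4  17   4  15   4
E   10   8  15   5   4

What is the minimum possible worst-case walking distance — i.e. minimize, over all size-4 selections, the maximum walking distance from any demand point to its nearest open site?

Open {A, B, C, D}.
  Farthest demand point is #5 at walking distance 4 (to D); all others are ≤ 4.
With {A, B, C, E} the worst case is 4.
With {A, B, D, E} the worst case is 4.
No size-4 selection achieves below 4.

4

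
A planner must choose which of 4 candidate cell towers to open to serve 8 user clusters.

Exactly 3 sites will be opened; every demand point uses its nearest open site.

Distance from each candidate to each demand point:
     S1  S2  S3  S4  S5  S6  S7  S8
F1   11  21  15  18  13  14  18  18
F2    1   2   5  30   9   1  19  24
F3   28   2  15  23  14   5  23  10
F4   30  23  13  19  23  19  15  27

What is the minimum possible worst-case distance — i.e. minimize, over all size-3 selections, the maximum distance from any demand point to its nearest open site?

Open {F1, F2, F3}.
  Farthest demand point is S4 at distance 18 (to F1); all others are ≤ 18.
With {F1, F2, F4} the worst case is 18.
With {F1, F3, F4} the worst case is 18.
No size-3 selection achieves below 18.

18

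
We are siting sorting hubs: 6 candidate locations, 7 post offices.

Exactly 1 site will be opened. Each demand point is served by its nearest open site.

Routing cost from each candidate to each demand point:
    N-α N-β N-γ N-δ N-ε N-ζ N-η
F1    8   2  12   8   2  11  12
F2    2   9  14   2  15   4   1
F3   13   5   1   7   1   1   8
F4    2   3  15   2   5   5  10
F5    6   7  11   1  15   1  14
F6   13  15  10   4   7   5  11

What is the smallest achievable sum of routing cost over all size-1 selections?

36

Open {F3}.
  N-α→F3 13, N-β→F3 5, N-γ→F3 1, N-δ→F3 7, N-ε→F3 1, N-ζ→F3 1, N-η→F3 8  ⇒ total 36.
Compare {F4}: total 42.
Compare {F2}: total 47.
No size-1 selection does better; minimum is 36.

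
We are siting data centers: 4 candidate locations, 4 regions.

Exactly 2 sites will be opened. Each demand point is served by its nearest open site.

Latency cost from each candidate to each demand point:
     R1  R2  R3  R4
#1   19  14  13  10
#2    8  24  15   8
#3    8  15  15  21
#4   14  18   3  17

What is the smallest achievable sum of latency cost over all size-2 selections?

Open {#2, #4}.
  R1→#2 8, R2→#4 18, R3→#4 3, R4→#2 8  ⇒ total 37.
Compare {#1, #4}: total 41.
Compare {#1, #2}: total 43.
No size-2 selection does better; minimum is 37.

37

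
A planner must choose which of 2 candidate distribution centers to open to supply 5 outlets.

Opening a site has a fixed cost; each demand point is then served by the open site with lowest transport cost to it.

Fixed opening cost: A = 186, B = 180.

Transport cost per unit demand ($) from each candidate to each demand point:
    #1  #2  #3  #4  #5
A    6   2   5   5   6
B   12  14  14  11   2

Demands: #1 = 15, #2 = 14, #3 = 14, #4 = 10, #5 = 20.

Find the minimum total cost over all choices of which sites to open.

Open {A}: assign each demand point to its cheapest open site.
  #1→A 15×6=90, #2→A 14×2=28, #3→A 14×5=70, #4→A 10×5=50, #5→A 20×6=120
  transport cost 358, fixed 186 → total 544.
Compare {A, B}: transport cost 278 + fixed 366 = 644.
Compare {B}: transport cost 722 + fixed 180 = 902.

544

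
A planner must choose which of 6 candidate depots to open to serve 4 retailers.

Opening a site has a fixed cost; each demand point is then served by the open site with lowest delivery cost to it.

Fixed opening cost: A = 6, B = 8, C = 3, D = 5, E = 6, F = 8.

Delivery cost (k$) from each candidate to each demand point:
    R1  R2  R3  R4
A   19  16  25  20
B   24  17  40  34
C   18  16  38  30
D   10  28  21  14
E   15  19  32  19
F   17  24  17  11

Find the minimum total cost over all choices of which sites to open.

Open {C, D}: assign each demand point to its cheapest open site.
  R1→D 10, R2→C 16, R3→D 21, R4→D 14
  delivery cost 61, fixed 8 → total 69.
Compare {C, D, F}: delivery cost 54 + fixed 16 = 70.
Compare {A, D}: delivery cost 61 + fixed 11 = 72.
Compare {C, F}: delivery cost 61 + fixed 11 = 72.
All other subsets cost ≥ 70. Minimum total cost: 69.

69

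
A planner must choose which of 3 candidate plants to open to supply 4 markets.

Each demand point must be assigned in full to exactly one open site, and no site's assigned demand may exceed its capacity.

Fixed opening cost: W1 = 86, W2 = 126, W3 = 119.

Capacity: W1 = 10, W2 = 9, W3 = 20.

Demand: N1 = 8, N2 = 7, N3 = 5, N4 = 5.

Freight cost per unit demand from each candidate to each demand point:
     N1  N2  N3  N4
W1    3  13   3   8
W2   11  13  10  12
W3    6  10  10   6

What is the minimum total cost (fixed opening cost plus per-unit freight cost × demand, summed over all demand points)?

368

Open {W1, W3}; cheapest assignment that respects the capacities:
  W1 (cap 10, load 5): N3 — cost 5×3 = 15
  W3 (cap 20, load 20): N1, N2, N4 — cost 8×6 + 7×10 + 5×6 = 148
  Shipping 163, fixed 205 → total 368.
  Any other capacity-feasible assignment to {W1, W3} ships for at least 163.
Compare {W2, W3}: its best feasible assignment gives total 443.
Compare {W1, W2, W3}: its best feasible assignment gives total 494.
Every other set of open sites that can feasibly serve all demand totals ≥ 443 even under its best assignment. Minimum: 368.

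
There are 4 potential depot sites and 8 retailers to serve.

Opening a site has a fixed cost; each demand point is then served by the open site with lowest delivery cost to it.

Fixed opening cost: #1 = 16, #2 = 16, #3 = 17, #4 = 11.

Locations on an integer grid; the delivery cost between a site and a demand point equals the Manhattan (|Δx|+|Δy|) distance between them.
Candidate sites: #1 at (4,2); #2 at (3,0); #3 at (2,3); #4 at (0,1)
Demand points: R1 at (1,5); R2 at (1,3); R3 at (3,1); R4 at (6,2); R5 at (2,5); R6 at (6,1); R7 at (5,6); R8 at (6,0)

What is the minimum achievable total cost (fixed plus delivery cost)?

47

Open {#1}: assign each demand point to its cheapest open site.
  R1→#1 6, R2→#1 4, R3→#1 2, R4→#1 2, R5→#1 5, R6→#1 3, R7→#1 5, R8→#1 4
  delivery cost 31, fixed 16 → total 47.
Compare {#3}: delivery cost 33 + fixed 17 = 50.
Compare {#2}: delivery cost 39 + fixed 16 = 55.
Compare {#1, #3}: delivery cost 22 + fixed 33 = 55.
All other subsets cost ≥ 50. Minimum total cost: 47.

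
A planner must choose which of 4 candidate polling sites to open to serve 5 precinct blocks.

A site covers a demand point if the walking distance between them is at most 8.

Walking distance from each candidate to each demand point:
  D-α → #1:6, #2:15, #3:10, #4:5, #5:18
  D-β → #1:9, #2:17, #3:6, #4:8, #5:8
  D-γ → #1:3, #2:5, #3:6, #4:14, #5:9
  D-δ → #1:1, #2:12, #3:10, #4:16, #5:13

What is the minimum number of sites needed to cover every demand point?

Coverage sets (demand points within 8 of each site):
  D-α: {#1, #4}
  D-β: {#3, #4, #5}
  D-γ: {#1, #2, #3}
  D-δ: {#1}
No single site covers all 5 demand points.
But {D-β, D-γ} covers everything, so the minimum is 2.

2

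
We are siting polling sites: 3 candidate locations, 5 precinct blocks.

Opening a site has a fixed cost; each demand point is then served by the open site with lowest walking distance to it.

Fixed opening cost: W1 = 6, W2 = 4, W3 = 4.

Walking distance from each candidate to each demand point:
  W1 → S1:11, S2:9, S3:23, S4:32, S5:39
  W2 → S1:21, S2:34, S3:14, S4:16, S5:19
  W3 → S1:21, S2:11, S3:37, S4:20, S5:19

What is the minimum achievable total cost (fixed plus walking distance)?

79

Open {W1, W2}: assign each demand point to its cheapest open site.
  S1→W1 11, S2→W1 9, S3→W2 14, S4→W2 16, S5→W2 19
  walking distance 69, fixed 10 → total 79.
Compare {W1, W2, W3}: walking distance 69 + fixed 14 = 83.
Compare {W2, W3}: walking distance 81 + fixed 8 = 89.
Compare {W1, W3}: walking distance 82 + fixed 10 = 92.
All other subsets cost ≥ 83. Minimum total cost: 79.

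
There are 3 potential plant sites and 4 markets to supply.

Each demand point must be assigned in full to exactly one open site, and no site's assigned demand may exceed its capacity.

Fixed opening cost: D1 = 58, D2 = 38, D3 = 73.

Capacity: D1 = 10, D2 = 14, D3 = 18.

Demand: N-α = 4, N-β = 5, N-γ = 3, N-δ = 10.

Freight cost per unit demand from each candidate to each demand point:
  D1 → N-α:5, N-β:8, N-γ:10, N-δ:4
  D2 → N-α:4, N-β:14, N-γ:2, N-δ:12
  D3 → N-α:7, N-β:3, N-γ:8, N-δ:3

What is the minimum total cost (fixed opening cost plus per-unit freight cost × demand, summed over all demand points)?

178

Open {D2, D3}; cheapest assignment that respects the capacities:
  D2 (cap 14, load 7): N-α, N-γ — cost 4×4 + 3×2 = 22
  D3 (cap 18, load 15): N-β, N-δ — cost 5×3 + 10×3 = 45
  Shipping 67, fixed 111 → total 178.
  Any other capacity-feasible assignment to {D2, D3} ships for at least 67.
Compare {D1, D3}: its best feasible assignment gives total 220.
Compare {D1, D2}: its best feasible assignment gives total 228.
Every other set of open sites that can feasibly serve all demand totals ≥ 220 even under its best assignment. Minimum: 178.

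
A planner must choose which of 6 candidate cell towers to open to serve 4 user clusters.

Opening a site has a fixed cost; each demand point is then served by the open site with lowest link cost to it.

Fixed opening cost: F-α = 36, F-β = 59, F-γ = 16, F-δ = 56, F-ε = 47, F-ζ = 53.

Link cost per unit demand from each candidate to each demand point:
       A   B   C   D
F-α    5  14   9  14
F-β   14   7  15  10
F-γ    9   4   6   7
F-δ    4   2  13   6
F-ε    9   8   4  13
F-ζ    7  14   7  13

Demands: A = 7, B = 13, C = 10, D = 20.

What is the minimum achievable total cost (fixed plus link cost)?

306

Open {F-γ, F-δ}: assign each demand point to its cheapest open site.
  A→F-δ 7×4=28, B→F-δ 13×2=26, C→F-γ 10×6=60, D→F-δ 20×6=120
  link cost 234, fixed 72 → total 306.
Compare {F-δ, F-ε}: link cost 214 + fixed 103 = 317.
Compare {F-γ}: link cost 315 + fixed 16 = 331.
Compare {F-γ, F-δ, F-ε}: link cost 214 + fixed 119 = 333.
All other subsets cost ≥ 317. Minimum total cost: 306.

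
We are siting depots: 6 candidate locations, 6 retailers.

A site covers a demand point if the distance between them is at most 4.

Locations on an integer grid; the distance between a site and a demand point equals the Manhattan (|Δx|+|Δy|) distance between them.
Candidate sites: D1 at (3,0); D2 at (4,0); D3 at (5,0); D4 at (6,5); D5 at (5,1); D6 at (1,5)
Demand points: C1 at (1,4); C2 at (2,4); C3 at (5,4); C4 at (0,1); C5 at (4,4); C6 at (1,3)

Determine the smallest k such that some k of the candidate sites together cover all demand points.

Coverage sets (demand points within 4 of each site):
  D1: {C4}
  D2: {C5}
  D3: {C3}
  D4: {C3, C5}
  D5: {C3, C5}
  D6: {C1, C2, C5, C6}
No 2 sites suffice: every size-2 union leaves at least one demand point uncovered.
But {D1, D3, D6} covers everything, so the minimum is 3.

3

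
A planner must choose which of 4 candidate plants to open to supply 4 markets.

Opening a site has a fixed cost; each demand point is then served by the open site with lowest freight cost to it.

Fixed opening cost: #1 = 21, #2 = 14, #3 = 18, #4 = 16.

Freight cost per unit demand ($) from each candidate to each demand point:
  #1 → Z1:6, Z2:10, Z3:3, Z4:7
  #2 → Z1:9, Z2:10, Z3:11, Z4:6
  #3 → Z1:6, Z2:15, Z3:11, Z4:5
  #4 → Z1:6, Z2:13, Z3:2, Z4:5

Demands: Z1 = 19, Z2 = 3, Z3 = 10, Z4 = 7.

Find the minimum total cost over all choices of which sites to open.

224

Open {#4}: assign each demand point to its cheapest open site.
  Z1→#4 19×6=114, Z2→#4 3×13=39, Z3→#4 10×2=20, Z4→#4 7×5=35
  freight cost 208, fixed 16 → total 224.
Compare {#2, #4}: freight cost 199 + fixed 30 = 229.
Compare {#1, #4}: freight cost 199 + fixed 37 = 236.
Compare {#3, #4}: freight cost 208 + fixed 34 = 242.
All other subsets cost ≥ 229. Minimum total cost: 224.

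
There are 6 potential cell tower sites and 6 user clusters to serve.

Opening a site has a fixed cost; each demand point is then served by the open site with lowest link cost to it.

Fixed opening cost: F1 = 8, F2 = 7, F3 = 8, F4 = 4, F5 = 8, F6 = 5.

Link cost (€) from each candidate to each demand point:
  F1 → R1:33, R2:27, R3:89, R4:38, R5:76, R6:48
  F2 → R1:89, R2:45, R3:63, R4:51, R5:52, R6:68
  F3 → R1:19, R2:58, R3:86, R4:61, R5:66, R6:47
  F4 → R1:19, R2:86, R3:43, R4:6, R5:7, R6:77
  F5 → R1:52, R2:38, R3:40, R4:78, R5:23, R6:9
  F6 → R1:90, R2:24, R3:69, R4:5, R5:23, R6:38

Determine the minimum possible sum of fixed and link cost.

121

Open {F4, F5, F6}: assign each demand point to its cheapest open site.
  R1→F4 19, R2→F6 24, R3→F5 40, R4→F6 5, R5→F4 7, R6→F5 9
  link cost 104, fixed 17 → total 121.
Compare {F1, F4, F5}: link cost 108 + fixed 20 = 128.
Compare {F2, F4, F5, F6}: link cost 104 + fixed 24 = 128.
Compare {F1, F4, F5, F6}: link cost 104 + fixed 25 = 129.
All other subsets cost ≥ 128. Minimum total cost: 121.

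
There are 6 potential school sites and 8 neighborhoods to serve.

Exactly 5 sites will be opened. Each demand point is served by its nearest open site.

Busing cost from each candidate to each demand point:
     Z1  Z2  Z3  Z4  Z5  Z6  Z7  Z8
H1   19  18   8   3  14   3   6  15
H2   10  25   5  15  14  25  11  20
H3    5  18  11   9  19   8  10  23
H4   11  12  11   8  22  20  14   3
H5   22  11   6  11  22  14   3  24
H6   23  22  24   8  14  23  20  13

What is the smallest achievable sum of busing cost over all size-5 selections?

47

Open {H1, H2, H3, H4, H5}.
  Z1→H3 5, Z2→H5 11, Z3→H2 5, Z4→H1 3, Z5→H1 14, Z6→H1 3, Z7→H5 3, Z8→H4 3  ⇒ total 47.
Compare {H1, H3, H4, H5, H6}: total 48.
Compare {H1, H2, H3, H4, H6}: total 51.
No size-5 selection does better; minimum is 47.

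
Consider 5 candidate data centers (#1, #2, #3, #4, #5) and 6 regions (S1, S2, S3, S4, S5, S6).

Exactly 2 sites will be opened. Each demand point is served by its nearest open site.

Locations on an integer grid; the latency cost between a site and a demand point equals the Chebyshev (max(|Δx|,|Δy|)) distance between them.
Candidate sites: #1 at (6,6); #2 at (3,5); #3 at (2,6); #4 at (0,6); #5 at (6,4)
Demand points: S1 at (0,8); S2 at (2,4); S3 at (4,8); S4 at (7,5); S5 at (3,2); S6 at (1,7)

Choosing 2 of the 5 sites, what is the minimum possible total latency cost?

Open {#3, #5}.
  S1→#3 2, S2→#3 2, S3→#3 2, S4→#5 1, S5→#5 3, S6→#3 1  ⇒ total 11.
Compare {#1, #2}: total 12.
Compare {#1, #3}: total 12.
No size-2 selection does better; minimum is 11.

11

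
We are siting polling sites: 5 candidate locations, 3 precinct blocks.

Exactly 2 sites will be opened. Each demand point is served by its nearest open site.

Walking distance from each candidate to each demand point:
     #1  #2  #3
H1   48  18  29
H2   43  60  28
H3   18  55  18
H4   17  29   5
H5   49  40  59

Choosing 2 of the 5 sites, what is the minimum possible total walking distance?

Open {H1, H4}.
  #1→H4 17, #2→H1 18, #3→H4 5  ⇒ total 40.
Compare {H2, H4}: total 51.
Compare {H3, H4}: total 51.
No size-2 selection does better; minimum is 40.

40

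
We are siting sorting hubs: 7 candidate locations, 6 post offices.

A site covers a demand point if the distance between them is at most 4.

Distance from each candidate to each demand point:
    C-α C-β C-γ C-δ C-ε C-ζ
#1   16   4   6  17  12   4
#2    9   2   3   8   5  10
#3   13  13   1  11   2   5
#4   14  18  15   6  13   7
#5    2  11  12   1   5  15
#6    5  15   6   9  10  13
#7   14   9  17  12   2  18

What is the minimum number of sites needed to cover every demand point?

3

Coverage sets (demand points within 4 of each site):
  #1: {C-β, C-ζ}
  #2: {C-β, C-γ}
  #3: {C-γ, C-ε}
  #4: {}
  #5: {C-α, C-δ}
  #6: {}
  #7: {C-ε}
No 2 sites suffice: every size-2 union leaves at least one demand point uncovered.
But {#1, #3, #5} covers everything, so the minimum is 3.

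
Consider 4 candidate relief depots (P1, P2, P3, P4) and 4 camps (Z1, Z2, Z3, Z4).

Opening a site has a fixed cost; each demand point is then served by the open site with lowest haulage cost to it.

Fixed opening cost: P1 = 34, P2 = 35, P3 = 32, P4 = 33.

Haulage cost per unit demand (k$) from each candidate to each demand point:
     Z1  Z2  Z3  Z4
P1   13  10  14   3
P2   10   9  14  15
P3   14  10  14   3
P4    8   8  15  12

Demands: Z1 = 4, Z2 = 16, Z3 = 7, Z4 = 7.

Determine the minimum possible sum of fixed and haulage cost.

344

Open {P3, P4}: assign each demand point to its cheapest open site.
  Z1→P4 4×8=32, Z2→P4 16×8=128, Z3→P3 7×14=98, Z4→P3 7×3=21
  haulage cost 279, fixed 65 → total 344.
Compare {P1, P4}: haulage cost 279 + fixed 67 = 346.
Compare {P1}: haulage cost 331 + fixed 34 = 365.
Compare {P3}: haulage cost 335 + fixed 32 = 367.
All other subsets cost ≥ 346. Minimum total cost: 344.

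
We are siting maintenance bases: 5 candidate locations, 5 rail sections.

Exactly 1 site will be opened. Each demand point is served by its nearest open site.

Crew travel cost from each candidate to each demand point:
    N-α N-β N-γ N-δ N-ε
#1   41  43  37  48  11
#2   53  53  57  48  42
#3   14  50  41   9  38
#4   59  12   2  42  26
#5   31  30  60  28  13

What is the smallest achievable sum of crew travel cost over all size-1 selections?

Open {#4}.
  N-α→#4 59, N-β→#4 12, N-γ→#4 2, N-δ→#4 42, N-ε→#4 26  ⇒ total 141.
Compare {#3}: total 152.
Compare {#5}: total 162.
No size-1 selection does better; minimum is 141.

141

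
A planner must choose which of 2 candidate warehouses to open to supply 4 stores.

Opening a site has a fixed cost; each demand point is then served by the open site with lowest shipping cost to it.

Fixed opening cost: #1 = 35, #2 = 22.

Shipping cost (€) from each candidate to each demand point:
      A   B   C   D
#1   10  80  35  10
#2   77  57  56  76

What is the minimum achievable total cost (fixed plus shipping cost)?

169

Open {#1, #2}: assign each demand point to its cheapest open site.
  A→#1 10, B→#2 57, C→#1 35, D→#1 10
  shipping cost 112, fixed 57 → total 169.
Compare {#1}: shipping cost 135 + fixed 35 = 170.
Compare {#2}: shipping cost 266 + fixed 22 = 288.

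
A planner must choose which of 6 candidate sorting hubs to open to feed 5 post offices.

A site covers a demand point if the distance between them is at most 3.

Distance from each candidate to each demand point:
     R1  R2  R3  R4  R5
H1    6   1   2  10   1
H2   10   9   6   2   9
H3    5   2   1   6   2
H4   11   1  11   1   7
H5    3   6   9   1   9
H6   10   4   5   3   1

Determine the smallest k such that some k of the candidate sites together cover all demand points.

Coverage sets (demand points within 3 of each site):
  H1: {R2, R3, R5}
  H2: {R4}
  H3: {R2, R3, R5}
  H4: {R2, R4}
  H5: {R1, R4}
  H6: {R4, R5}
No single site covers all 5 demand points.
But {H1, H5} covers everything, so the minimum is 2.

2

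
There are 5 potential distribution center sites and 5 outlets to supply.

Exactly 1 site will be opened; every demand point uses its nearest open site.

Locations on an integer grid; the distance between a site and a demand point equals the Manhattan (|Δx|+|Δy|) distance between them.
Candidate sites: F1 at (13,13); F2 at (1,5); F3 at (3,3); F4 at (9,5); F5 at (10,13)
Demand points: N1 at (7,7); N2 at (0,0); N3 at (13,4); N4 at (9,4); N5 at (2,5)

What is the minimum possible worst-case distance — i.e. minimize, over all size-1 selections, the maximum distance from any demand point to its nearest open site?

11

Open {F3}.
  Farthest demand point is N3 at distance 11 (to F3); all others are ≤ 11.
With {F2} the worst case is 13.
With {F4} the worst case is 14.
No size-1 selection achieves below 11.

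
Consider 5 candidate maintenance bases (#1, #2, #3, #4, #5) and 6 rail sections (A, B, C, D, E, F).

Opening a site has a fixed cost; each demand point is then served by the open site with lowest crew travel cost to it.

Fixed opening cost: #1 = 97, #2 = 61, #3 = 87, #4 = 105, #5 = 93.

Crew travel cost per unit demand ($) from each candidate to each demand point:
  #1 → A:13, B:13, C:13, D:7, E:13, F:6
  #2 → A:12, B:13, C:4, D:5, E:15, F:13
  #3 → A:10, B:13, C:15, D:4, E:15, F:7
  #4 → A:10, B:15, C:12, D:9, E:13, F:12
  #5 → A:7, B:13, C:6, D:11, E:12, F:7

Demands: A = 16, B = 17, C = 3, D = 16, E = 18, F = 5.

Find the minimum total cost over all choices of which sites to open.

Open {#2, #5}: assign each demand point to its cheapest open site.
  A→#5 16×7=112, B→#2 17×13=221, C→#2 3×4=12, D→#2 16×5=80, E→#5 18×12=216, F→#5 5×7=35
  crew travel cost 676, fixed 154 → total 830.
Compare {#3, #5}: crew travel cost 666 + fixed 180 = 846.
Compare {#5}: crew travel cost 778 + fixed 93 = 871.
Compare {#3}: crew travel cost 795 + fixed 87 = 882.
All other subsets cost ≥ 846. Minimum total cost: 830.

830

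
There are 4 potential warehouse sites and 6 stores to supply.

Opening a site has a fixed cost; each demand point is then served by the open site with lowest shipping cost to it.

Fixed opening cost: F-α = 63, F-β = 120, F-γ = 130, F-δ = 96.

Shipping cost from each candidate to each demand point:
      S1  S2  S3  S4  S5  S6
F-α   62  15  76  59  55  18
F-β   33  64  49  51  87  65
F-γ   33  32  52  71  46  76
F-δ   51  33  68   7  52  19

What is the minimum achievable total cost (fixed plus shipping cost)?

Open {F-δ}: assign each demand point to its cheapest open site.
  S1→F-δ 51, S2→F-δ 33, S3→F-δ 68, S4→F-δ 7, S5→F-δ 52, S6→F-δ 19
  shipping cost 230, fixed 96 → total 326.
Compare {F-α}: shipping cost 285 + fixed 63 = 348.
Compare {F-α, F-δ}: shipping cost 211 + fixed 159 = 370.
Compare {F-α, F-β}: shipping cost 221 + fixed 183 = 404.
All other subsets cost ≥ 348. Minimum total cost: 326.

326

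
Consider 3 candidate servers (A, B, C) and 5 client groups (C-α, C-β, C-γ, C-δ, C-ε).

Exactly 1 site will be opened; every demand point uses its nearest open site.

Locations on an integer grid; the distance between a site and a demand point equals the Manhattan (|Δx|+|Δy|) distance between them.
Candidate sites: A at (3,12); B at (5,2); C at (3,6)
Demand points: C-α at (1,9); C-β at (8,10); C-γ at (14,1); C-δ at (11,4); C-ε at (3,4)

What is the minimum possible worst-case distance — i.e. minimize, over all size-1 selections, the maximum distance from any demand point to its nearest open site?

Open {B}.
  Farthest demand point is C-α at distance 11 (to B); all others are ≤ 11.
With {C} the worst case is 16.
With {A} the worst case is 22.
No size-1 selection achieves below 11.

11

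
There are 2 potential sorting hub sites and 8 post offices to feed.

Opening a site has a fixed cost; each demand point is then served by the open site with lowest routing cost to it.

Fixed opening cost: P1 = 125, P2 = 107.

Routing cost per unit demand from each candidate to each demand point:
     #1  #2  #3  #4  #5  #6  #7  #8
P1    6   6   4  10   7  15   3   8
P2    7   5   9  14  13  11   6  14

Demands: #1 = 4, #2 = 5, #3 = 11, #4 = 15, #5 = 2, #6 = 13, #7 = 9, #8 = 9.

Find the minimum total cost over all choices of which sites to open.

681

Open {P1}: assign each demand point to its cheapest open site.
  #1→P1 4×6=24, #2→P1 5×6=30, #3→P1 11×4=44, #4→P1 15×10=150, #5→P1 2×7=14, #6→P1 13×15=195, #7→P1 9×3=27, #8→P1 9×8=72
  routing cost 556, fixed 125 → total 681.
Compare {P1, P2}: routing cost 499 + fixed 232 = 731.
Compare {P2}: routing cost 711 + fixed 107 = 818.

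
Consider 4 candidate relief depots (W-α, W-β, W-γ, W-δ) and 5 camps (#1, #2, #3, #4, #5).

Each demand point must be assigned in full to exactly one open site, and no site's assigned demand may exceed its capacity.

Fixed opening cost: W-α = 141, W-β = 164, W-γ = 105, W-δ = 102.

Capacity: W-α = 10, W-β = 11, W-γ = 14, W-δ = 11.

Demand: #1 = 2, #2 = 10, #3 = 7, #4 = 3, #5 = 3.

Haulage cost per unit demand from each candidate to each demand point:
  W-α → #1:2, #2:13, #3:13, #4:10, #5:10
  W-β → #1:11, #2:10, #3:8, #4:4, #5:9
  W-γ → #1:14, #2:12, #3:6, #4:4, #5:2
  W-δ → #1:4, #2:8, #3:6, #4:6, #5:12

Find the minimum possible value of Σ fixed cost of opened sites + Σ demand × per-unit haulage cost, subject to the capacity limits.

492

Open {W-α, W-γ, W-δ}; cheapest assignment that respects the capacities:
  W-α (cap 10, load 2): #1 — cost 2×2 = 4
  W-γ (cap 14, load 13): #3, #4, #5 — cost 7×6 + 3×4 + 3×2 = 60
  W-δ (cap 11, load 10): #2 — cost 10×8 = 80
  Shipping 144, fixed 348 → total 492.
  Any other capacity-feasible assignment to {W-α, W-γ, W-δ} ships for at least 144.
Compare {W-β, W-γ, W-δ}: its best feasible assignment gives total 533.
Compare {W-α, W-β, W-γ}: its best feasible assignment gives total 574.
Every other set of open sites that can feasibly serve all demand totals ≥ 533 even under its best assignment. Minimum: 492.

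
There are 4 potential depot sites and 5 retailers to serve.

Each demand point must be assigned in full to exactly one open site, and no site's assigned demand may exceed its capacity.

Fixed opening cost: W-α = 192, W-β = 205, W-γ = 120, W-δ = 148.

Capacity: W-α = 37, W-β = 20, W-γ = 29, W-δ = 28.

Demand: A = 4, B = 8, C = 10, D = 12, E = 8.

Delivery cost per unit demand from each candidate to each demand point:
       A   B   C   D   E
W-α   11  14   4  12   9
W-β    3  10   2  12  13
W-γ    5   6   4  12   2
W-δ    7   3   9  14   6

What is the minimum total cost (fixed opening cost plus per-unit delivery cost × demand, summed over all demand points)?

Open {W-γ, W-δ}; cheapest assignment that respects the capacities:
  W-γ (cap 29, load 22): A, C, E — cost 4×5 + 10×4 + 8×2 = 76
  W-δ (cap 28, load 20): B, D — cost 8×3 + 12×14 = 192
  Shipping 268, fixed 268 → total 536.
  Any other capacity-feasible assignment to {W-γ, W-δ} ships for at least 268.
Compare {W-β, W-γ}: its best feasible assignment gives total 565.
Compare {W-α, W-γ}: its best feasible assignment gives total 580.
Every other set of open sites that can feasibly serve all demand totals ≥ 565 even under its best assignment. Minimum: 536.

536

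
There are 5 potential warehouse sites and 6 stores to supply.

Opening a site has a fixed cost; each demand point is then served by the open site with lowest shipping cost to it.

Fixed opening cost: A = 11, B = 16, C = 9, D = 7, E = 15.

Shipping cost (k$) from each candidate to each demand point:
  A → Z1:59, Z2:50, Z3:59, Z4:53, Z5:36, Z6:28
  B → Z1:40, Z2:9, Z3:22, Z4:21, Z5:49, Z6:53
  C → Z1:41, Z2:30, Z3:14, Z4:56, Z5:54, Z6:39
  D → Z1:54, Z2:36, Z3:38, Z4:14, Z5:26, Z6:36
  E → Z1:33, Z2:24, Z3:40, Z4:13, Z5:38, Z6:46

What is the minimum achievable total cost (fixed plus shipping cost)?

170

Open {B, D}: assign each demand point to its cheapest open site.
  Z1→B 40, Z2→B 9, Z3→B 22, Z4→D 14, Z5→D 26, Z6→D 36
  shipping cost 147, fixed 23 → total 170.
Compare {B, C, D}: shipping cost 139 + fixed 32 = 171.
Compare {A, B, D}: shipping cost 139 + fixed 34 = 173.
Compare {A, B, C, D}: shipping cost 131 + fixed 43 = 174.
All other subsets cost ≥ 171. Minimum total cost: 170.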